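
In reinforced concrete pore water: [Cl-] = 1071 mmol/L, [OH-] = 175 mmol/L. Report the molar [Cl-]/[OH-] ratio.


Threshold parameter = [Cl-] / [OH-] (molar basis; both in mmol/L, so units cancel)
Ratio = 1071 / 175 = 6.12

6.12


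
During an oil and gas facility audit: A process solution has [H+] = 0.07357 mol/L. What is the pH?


pH = −log10[H+]
pH = −log10(0.07357) = 1.13

1.13


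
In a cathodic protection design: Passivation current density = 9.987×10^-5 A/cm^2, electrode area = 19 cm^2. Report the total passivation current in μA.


I = i_pass * A, then convert A → μA (×10^6)
I = 9.987×10^-5 * 19 * 10^6 = 1897.53 μA

1897.53 μA


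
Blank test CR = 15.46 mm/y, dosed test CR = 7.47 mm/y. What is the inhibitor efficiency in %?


Apply the inhibitor-efficiency definition: IE = (CR_blank − CR_inh)/CR_blank × 100
IE = (15.46 − 7.47) / 15.46 × 100
IE = 7.99 / 15.46 × 100 = 51.7 %

51.7 %


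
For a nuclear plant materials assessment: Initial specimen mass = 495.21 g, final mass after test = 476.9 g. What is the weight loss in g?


Weight loss = initial − final
WL = 495.21 − 476.9 = 18.31 g

18.31 g


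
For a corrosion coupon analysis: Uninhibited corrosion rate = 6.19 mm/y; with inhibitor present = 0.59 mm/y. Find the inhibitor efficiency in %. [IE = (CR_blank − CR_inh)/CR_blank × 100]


Apply the inhibitor-efficiency definition: IE = (CR_blank − CR_inh)/CR_blank × 100
IE = (6.19 − 0.59) / 6.19 × 100
IE = 5.6 / 6.19 × 100 = 90.5 %

90.5 %


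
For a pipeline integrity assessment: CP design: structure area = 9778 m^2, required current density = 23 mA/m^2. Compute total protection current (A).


I = area * current density, then convert mA → A (÷1000)
I = 9778 * 23 / 1000 = 224.89 A

224.89 A


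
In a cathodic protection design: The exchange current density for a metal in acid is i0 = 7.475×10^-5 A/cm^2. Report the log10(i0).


i0 = 7.475×10^-5 A/cm^2
log10(i0) = -4.126

-4.126


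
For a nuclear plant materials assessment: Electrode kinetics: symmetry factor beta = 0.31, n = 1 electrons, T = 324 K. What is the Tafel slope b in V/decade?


Apply the Tafel slope relation: b = 2.303*R*T/(beta*n*F)
Numerator: 2.303 * 8.314 * 324 = 6203.67
Denominator: 0.31 * 1 * 96485 = 29910.35
b = 6203.67 / 29910.35 = 0.2074 V/decade

0.2074 V/decade


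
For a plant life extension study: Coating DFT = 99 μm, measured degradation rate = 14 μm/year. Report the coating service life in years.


Service life = thickness / degradation rate
Life = 99 / 14 = 7.1 years

7.1 years


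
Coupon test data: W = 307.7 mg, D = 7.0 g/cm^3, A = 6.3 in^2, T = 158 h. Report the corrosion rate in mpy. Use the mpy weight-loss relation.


Apply the mpy weight-loss relation: CR = 534 * W / (D * A * T)
Numerator: 534 * 307.7 = 164311.8
Denominator: 7.0 * 6.3 * 158 = 6967.8
CR = 164311.8 / 6967.8 = 23.5816 mpy

23.5816 mpy


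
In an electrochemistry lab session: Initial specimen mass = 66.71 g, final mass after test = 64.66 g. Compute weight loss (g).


Weight loss = initial − final
WL = 66.71 − 64.66 = 2.05 g

2.05 g


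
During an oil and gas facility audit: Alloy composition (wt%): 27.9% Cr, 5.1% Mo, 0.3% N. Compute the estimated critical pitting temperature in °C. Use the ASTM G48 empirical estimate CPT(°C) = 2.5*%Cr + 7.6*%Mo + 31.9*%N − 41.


Apply the ASTM G48 empirical CPT estimate: CPT(°C) = 2.5*%Cr + 7.6*%Mo + 31.9*%N − 41
2.5*27.9 = 69.75; 7.6*5.1 = 38.76; 31.9*0.3 = 9.57
CPT = 69.75 + 38.76 + 9.57 − 41 = 77.08 °C
Rounded to 0.1 °C: CPT ≈ 77.1 °C

77.1 °C


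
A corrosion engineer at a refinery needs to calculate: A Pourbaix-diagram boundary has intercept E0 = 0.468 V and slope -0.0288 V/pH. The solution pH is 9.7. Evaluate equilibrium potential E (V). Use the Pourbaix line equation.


Apply the Pourbaix line equation: E = E0 + slope*pH
E = 0.468 + (-0.0288)*9.7 = 0.468 + (-0.27936) = 0.18864 V
Rounded to 3 decimal places: E = 0.189 V

0.189 V


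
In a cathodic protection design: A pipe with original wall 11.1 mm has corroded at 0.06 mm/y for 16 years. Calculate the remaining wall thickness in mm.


Remaining wall = original − CR × time
t = 11.1 − 0.06*16 = 11.1 − 0.96 = 10.14 mm

10.14 mm


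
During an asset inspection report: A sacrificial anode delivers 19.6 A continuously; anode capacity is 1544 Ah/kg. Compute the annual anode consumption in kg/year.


Annual consumption = current * hours per year / capacity
Rate = 19.6 * 8760 / 1544 = 111.2 kg/year

111.2 kg/year


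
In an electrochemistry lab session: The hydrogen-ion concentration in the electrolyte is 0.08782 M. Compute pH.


pH = −log10[H+]
pH = −log10(0.08782) = 1.06

1.06


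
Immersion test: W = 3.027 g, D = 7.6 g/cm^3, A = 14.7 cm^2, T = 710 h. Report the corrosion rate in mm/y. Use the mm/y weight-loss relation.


Apply the mm/y weight-loss relation: CR = 87600 * W / (D * A * T)
Numerator: 87600 * 3.027 = 265165.2
Denominator: 7.6 * 14.7 * 710 = 79321.2
CR = 265165.2 / 79321.2 = 3.34293 mm/y

3.34293 mm/y


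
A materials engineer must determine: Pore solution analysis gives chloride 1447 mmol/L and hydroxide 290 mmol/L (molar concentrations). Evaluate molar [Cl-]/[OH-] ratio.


Threshold parameter = [Cl-] / [OH-] (molar basis; both in mmol/L, so units cancel)
Ratio = 1447 / 290 = 4.99

4.99


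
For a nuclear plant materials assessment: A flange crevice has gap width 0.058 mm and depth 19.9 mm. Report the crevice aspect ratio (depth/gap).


Aspect ratio = depth / gap
Ratio = 19.9 / 0.058 = 343.1

343.1


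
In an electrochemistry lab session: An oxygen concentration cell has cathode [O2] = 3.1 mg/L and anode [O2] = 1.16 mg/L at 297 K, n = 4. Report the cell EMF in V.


Apply the Nernst concentration-cell relation: E = (RT/nF)*ln(C_cathode/C_anode)
RT/nF = 8.314*297/(4*96485) = 0.00639804 V
ln(3.1/1.16) = 0.98298
E = 0.00639804 * 0.98298 = 0.00629 V

0.00629 V


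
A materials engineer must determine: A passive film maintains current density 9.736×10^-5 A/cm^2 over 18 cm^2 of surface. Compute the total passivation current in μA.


I = i_pass * A, then convert A → μA (×10^6)
I = 9.736×10^-5 * 18 * 10^6 = 1752.48 μA

1752.48 μA


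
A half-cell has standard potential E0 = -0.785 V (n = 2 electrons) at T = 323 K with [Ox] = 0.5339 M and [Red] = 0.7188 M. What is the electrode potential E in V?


Apply the Nernst equation: E = E0 + (RT/nF)*ln([Ox]/[Red])
Step 1: RT/nF = 8.314*323/(2*96485) = 0.01391627 V
Step 2: [Ox]/[Red] = 0.5339/0.7188 = 0.742766
Step 3: ln(0.742766) = -0.297374
Step 4: correction = 0.01391627 * -0.297374 = -0.0041 V
E = -0.785 + -0.0041 = -0.7891 V

-0.7891 V


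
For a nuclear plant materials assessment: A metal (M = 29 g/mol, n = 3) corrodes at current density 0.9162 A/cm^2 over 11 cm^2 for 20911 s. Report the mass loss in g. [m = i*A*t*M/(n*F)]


Apply Faraday's law: m = i*A*t*M / (n*F)
Total charge passed Q = i*A*t = 0.9162*11*20911 = 210745.2402 C
m = Q*M/(n*F) = 210745.2402*29/(3*96485) = 21.1142 g

21.1142 g


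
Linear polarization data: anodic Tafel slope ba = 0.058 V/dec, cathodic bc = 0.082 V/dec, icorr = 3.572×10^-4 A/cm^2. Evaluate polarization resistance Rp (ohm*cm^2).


Apply the Stern-Geary equation: Rp = ba*bc / (2.303*icorr*(ba+bc))
ba*bc = 0.058*0.082 = 0.004756
ba+bc = 0.14; 2.303*icorr*(ba+bc) = 2.303*3.572×10^-4*0.14 = 1.1516842×10^-4
Rp = 0.004756 / 1.1516842×10^-4 = 41.3 ohm*cm^2

41.3 ohm*cm^2


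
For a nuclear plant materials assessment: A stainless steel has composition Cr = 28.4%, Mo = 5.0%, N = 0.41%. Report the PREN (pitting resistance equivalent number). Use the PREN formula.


Apply the PREN formula: PREN = Cr + 3.3*Mo + 16*N
PREN = 28.4 + 3.3*5.0 + 16*0.41
PREN = 28.4 + 16.5 + 6.56 = 51.46

51.46


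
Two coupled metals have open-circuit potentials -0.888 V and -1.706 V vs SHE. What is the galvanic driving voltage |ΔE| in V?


Driving voltage is the absolute potential difference.
|ΔE| = |-0.888 − (-1.706)| = 0.818 V

0.818 V


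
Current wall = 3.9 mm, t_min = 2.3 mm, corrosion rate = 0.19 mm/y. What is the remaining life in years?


Apply the remaining-life relation: RL = (t_current − t_min) / CR
RL = (3.9 − 2.3) / 0.19 = 1.6 / 0.19 = 8.4 years

8.4 years


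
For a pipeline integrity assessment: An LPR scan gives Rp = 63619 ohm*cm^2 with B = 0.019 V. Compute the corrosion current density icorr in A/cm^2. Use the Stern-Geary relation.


Apply the Stern-Geary relation: icorr = B / Rp
icorr = 0.019 / 63619 = 2.987×10^-7 A/cm^2

2.987×10^-7 A/cm^2


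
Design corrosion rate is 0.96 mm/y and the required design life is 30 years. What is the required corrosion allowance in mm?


Corrosion allowance = CR × design life
CA = 0.96 * 30 = 28.8 mm

28.8 mm


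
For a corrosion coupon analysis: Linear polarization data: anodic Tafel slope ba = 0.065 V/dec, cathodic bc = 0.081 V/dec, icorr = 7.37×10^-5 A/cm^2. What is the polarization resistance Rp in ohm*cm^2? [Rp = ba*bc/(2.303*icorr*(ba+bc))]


Apply the Stern-Geary equation: Rp = ba*bc / (2.303*icorr*(ba+bc))
ba*bc = 0.065*0.081 = 0.005265
ba+bc = 0.146; 2.303*icorr*(ba+bc) = 2.303*7.37×10^-5*0.146 = 2.4780741×10^-5
Rp = 0.005265 / 2.4780741×10^-5 = 212.5 ohm*cm^2

212.5 ohm*cm^2


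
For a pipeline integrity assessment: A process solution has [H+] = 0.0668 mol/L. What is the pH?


pH = −log10[H+]
pH = −log10(0.0668) = 1.18

1.18


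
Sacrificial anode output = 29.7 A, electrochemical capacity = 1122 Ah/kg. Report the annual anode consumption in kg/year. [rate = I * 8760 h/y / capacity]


Annual consumption = current * hours per year / capacity
Rate = 29.7 * 8760 / 1122 = 231.9 kg/year

231.9 kg/year


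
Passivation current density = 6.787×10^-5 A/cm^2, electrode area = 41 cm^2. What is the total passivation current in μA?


I = i_pass * A, then convert A → μA (×10^6)
I = 6.787×10^-5 * 41 * 10^6 = 2782.67 μA

2782.67 μA


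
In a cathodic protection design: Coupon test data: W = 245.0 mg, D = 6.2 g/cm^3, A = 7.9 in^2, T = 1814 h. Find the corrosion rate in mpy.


Apply the mpy weight-loss relation: CR = 534 * W / (D * A * T)
Numerator: 534 * 245.0 = 130830.0
Denominator: 6.2 * 7.9 * 1814 = 88849.72
CR = 130830.0 / 88849.72 = 1.4725 mpy

1.4725 mpy


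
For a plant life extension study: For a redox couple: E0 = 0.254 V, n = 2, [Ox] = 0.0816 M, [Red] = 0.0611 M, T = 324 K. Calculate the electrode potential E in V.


Apply the Nernst equation: E = E0 + (RT/nF)*ln([Ox]/[Red])
Step 1: RT/nF = 8.314*324/(2*96485) = 0.01395935 V
Step 2: [Ox]/[Red] = 0.0816/0.0611 = 1.335516
Step 3: ln(1.335516) = 0.289318
Step 4: correction = 0.01395935 * 0.289318 = 0.004 V
E = 0.254 + 0.004 = 0.258 V

0.258 V


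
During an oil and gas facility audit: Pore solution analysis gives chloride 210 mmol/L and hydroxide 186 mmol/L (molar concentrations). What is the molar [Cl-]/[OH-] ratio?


Threshold parameter = [Cl-] / [OH-] (molar basis; both in mmol/L, so units cancel)
Ratio = 210 / 186 = 1.13

1.13


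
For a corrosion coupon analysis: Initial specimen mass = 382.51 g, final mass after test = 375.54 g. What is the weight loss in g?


Weight loss = initial − final
WL = 382.51 − 375.54 = 6.97 g

6.97 g


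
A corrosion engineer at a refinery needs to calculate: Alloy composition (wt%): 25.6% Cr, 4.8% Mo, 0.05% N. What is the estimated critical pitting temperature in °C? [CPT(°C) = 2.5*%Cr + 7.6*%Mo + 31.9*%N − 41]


Apply the ASTM G48 empirical CPT estimate: CPT(°C) = 2.5*%Cr + 7.6*%Mo + 31.9*%N − 41
2.5*25.6 = 64; 7.6*4.8 = 36.48; 31.9*0.05 = 1.595
CPT = 64 + 36.48 + 1.595 − 41 = 61.075 °C
Rounded to 0.1 °C: CPT ≈ 61.1 °C

61.1 °C


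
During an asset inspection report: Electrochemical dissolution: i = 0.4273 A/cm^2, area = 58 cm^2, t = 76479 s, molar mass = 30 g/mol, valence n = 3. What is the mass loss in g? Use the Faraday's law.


Apply Faraday's law: m = i*A*t*M / (n*F)
Total charge passed Q = i*A*t = 0.4273*58*76479 = 1895409.6486 C
m = Q*M/(n*F) = 1895409.6486*30/(3*96485) = 196.446 g

196.446 g


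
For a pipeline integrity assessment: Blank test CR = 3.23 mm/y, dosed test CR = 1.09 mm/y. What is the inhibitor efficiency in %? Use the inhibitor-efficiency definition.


Apply the inhibitor-efficiency definition: IE = (CR_blank − CR_inh)/CR_blank × 100
IE = (3.23 − 1.09) / 3.23 × 100
IE = 2.14 / 3.23 × 100 = 66.3 %

66.3 %


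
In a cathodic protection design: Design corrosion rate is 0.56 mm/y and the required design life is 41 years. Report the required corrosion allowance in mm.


Corrosion allowance = CR × design life
CA = 0.56 * 41 = 22.96 mm

22.96 mm


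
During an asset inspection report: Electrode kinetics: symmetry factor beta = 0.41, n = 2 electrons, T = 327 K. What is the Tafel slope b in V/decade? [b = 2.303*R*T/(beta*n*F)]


Apply the Tafel slope relation: b = 2.303*R*T/(beta*n*F)
Numerator: 2.303 * 8.314 * 327 = 6261.12
Denominator: 0.41 * 2 * 96485 = 79117.7
b = 6261.12 / 79117.7 = 0.079 V/decade

0.079 V/decade


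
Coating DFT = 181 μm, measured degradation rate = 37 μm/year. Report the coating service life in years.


Service life = thickness / degradation rate
Life = 181 / 37 = 4.9 years

4.9 years


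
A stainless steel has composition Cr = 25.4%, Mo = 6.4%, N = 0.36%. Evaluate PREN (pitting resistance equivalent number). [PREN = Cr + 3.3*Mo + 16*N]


Apply the PREN formula: PREN = Cr + 3.3*Mo + 16*N
PREN = 25.4 + 3.3*6.4 + 16*0.36
PREN = 25.4 + 21.12 + 5.76 = 52.28

52.28


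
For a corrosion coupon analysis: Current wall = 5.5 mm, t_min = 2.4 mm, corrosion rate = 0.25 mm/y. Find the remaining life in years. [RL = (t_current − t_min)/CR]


Apply the remaining-life relation: RL = (t_current − t_min) / CR
RL = (5.5 − 2.4) / 0.25 = 3.1 / 0.25 = 12.4 years

12.4 years


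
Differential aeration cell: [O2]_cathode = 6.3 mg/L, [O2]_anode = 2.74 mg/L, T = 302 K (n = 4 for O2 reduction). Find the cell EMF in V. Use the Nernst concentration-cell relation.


Apply the Nernst concentration-cell relation: E = (RT/nF)*ln(C_cathode/C_anode)
RT/nF = 8.314*302/(4*96485) = 0.00650575 V
ln(6.3/2.74) = 0.83259
E = 0.00650575 * 0.83259 = 0.00542 V

0.00542 V


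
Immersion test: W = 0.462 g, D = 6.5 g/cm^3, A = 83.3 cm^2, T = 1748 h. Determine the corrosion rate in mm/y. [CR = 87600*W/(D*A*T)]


Apply the mm/y weight-loss relation: CR = 87600 * W / (D * A * T)
Numerator: 87600 * 0.462 = 40471.2
Denominator: 6.5 * 83.3 * 1748 = 946454.6
CR = 40471.2 / 946454.6 = 0.042761 mm/y

0.042761 mm/y


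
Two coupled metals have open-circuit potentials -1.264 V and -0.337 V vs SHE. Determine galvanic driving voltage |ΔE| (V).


Driving voltage is the absolute potential difference.
|ΔE| = |-1.264 − (-0.337)| = 0.927 V

0.927 V


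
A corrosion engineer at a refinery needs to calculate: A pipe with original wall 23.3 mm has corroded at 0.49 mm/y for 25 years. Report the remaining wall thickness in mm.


Remaining wall = original − CR × time
t = 23.3 − 0.49*25 = 23.3 − 12.25 = 11.05 mm

11.05 mm


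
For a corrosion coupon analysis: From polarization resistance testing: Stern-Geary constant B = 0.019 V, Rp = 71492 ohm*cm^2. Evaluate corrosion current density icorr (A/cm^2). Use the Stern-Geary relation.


Apply the Stern-Geary relation: icorr = B / Rp
icorr = 0.019 / 71492 = 2.658×10^-7 A/cm^2

2.658×10^-7 A/cm^2


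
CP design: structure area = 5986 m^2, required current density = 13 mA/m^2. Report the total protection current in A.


I = area * current density, then convert mA → A (÷1000)
I = 5986 * 13 / 1000 = 77.82 A

77.82 A


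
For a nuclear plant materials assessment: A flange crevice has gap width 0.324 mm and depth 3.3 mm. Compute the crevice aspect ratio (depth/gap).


Aspect ratio = depth / gap
Ratio = 3.3 / 0.324 = 10.2

10.2


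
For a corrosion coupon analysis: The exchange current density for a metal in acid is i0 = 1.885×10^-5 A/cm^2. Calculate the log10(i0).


i0 = 1.885×10^-5 A/cm^2
log10(i0) = -4.725

-4.725


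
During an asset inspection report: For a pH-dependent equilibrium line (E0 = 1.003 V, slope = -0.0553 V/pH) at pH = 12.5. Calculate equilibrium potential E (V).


Apply the Pourbaix line equation: E = E0 + slope*pH
E = 1.003 + (-0.0553)*12.5 = 1.003 + (-0.69125) = 0.31175 V
Rounded to 3 decimal places: E = 0.312 V

0.312 V


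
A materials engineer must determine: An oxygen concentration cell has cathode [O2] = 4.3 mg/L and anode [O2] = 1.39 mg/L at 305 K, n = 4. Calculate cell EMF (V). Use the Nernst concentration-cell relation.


Apply the Nernst concentration-cell relation: E = (RT/nF)*ln(C_cathode/C_anode)
RT/nF = 8.314*305/(4*96485) = 0.00657037 V
ln(4.3/1.39) = 1.12931
E = 0.00657037 * 1.12931 = 0.00742 V

0.00742 V


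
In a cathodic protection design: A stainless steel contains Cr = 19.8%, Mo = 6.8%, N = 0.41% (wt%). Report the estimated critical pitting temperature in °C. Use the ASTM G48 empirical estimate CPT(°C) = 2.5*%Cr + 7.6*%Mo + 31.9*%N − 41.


Apply the ASTM G48 empirical CPT estimate: CPT(°C) = 2.5*%Cr + 7.6*%Mo + 31.9*%N − 41
2.5*19.8 = 49.5; 7.6*6.8 = 51.68; 31.9*0.41 = 13.079
CPT = 49.5 + 51.68 + 13.079 − 41 = 73.259 °C
Rounded to 0.1 °C: CPT ≈ 73.3 °C

73.3 °C


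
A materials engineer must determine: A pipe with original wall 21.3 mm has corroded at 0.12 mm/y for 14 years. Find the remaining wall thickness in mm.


Remaining wall = original − CR × time
t = 21.3 − 0.12*14 = 21.3 − 1.68 = 19.62 mm

19.62 mm


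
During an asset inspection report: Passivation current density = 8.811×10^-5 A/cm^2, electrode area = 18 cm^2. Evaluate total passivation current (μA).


I = i_pass * A, then convert A → μA (×10^6)
I = 8.811×10^-5 * 18 * 10^6 = 1585.98 μA

1585.98 μA


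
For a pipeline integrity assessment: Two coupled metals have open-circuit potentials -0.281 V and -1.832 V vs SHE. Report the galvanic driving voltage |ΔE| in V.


Driving voltage is the absolute potential difference.
|ΔE| = |-0.281 − (-1.832)| = 1.551 V

1.551 V


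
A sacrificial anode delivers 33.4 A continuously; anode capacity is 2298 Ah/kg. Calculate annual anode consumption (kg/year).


Annual consumption = current * hours per year / capacity
Rate = 33.4 * 8760 / 2298 = 127.3 kg/year

127.3 kg/year


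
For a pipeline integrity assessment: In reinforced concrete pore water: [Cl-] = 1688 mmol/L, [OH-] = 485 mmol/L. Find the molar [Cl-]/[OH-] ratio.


Threshold parameter = [Cl-] / [OH-] (molar basis; both in mmol/L, so units cancel)
Ratio = 1688 / 485 = 3.48

3.48


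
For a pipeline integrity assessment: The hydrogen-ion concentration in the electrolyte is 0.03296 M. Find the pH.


pH = −log10[H+]
pH = −log10(0.03296) = 1.48

1.48


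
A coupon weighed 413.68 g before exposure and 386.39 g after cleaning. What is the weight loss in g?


Weight loss = initial − final
WL = 413.68 − 386.39 = 27.29 g

27.29 g


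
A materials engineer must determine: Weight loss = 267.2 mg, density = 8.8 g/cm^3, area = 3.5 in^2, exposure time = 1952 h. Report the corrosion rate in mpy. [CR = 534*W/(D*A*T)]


Apply the mpy weight-loss relation: CR = 534 * W / (D * A * T)
Numerator: 534 * 267.2 = 142684.8
Denominator: 8.8 * 3.5 * 1952 = 60121.6
CR = 142684.8 / 60121.6 = 2.373 mpy

2.373 mpy


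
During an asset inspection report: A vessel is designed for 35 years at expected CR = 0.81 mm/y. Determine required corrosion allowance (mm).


Corrosion allowance = CR × design life
CA = 0.81 * 35 = 28.35 mm

28.35 mm


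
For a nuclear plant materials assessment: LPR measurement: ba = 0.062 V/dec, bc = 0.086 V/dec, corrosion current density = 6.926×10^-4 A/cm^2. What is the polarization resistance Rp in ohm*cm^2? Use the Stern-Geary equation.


Apply the Stern-Geary equation: Rp = ba*bc / (2.303*icorr*(ba+bc))
ba*bc = 0.062*0.086 = 0.005332
ba+bc = 0.148; 2.303*icorr*(ba+bc) = 2.303*6.926×10^-4*0.148 = 2.3606855×10^-4
Rp = 0.005332 / 2.3606855×10^-4 = 22.6 ohm*cm^2

22.6 ohm*cm^2


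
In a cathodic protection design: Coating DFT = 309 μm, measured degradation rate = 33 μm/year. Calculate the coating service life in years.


Service life = thickness / degradation rate
Life = 309 / 33 = 9.4 years

9.4 years


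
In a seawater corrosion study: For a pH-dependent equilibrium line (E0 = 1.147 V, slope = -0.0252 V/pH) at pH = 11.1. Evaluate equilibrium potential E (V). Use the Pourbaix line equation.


Apply the Pourbaix line equation: E = E0 + slope*pH
E = 1.147 + (-0.0252)*11.1 = 1.147 + (-0.27972) = 0.86728 V
Rounded to 3 decimal places: E = 0.867 V

0.867 V


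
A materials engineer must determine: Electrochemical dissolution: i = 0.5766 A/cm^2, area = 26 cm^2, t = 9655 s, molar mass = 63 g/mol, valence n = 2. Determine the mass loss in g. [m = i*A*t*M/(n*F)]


Apply Faraday's law: m = i*A*t*M / (n*F)
Total charge passed Q = i*A*t = 0.5766*26*9655 = 144743.898 C
m = Q*M/(n*F) = 144743.898*63/(2*96485) = 47.2554 g

47.2554 g


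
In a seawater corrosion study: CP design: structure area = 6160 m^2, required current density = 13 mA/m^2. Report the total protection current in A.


I = area * current density, then convert mA → A (÷1000)
I = 6160 * 13 / 1000 = 80.08 A

80.08 A


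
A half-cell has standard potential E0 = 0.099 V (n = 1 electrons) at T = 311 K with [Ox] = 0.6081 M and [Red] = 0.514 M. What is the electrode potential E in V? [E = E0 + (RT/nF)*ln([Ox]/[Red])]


Apply the Nernst equation: E = E0 + (RT/nF)*ln([Ox]/[Red])
Step 1: RT/nF = 8.314*311/(1*96485) = 0.02679851 V
Step 2: [Ox]/[Red] = 0.6081/0.514 = 1.183074
Step 3: ln(1.183074) = 0.168116
Step 4: correction = 0.02679851 * 0.168116 = 0.0045 V
E = 0.099 + 0.0045 = 0.1035 V

0.1035 V


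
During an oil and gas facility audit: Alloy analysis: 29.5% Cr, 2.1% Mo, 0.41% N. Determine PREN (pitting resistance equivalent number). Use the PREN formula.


Apply the PREN formula: PREN = Cr + 3.3*Mo + 16*N
PREN = 29.5 + 3.3*2.1 + 16*0.41
PREN = 29.5 + 6.93 + 6.56 = 42.99

42.99


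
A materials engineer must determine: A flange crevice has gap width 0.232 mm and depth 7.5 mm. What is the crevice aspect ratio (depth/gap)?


Aspect ratio = depth / gap
Ratio = 7.5 / 0.232 = 32.3

32.3


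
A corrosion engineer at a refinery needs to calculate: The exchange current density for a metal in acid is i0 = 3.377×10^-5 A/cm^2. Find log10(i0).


i0 = 3.377×10^-5 A/cm^2
log10(i0) = -4.471

-4.471


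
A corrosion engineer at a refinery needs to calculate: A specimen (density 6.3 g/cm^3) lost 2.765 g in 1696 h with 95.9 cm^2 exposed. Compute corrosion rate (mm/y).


Apply the mm/y weight-loss relation: CR = 87600 * W / (D * A * T)
Numerator: 87600 * 2.765 = 242214.0
Denominator: 6.3 * 95.9 * 1696 = 1024672.32
CR = 242214.0 / 1024672.32 = 0.23638 mm/y

0.23638 mm/y


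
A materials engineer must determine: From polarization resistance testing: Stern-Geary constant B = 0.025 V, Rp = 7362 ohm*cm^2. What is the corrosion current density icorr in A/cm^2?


Apply the Stern-Geary relation: icorr = B / Rp
icorr = 0.025 / 7362 = 3.396×10^-6 A/cm^2

3.396×10^-6 A/cm^2


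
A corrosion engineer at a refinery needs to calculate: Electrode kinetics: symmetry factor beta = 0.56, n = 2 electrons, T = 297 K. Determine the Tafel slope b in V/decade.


Apply the Tafel slope relation: b = 2.303*R*T/(beta*n*F)
Numerator: 2.303 * 8.314 * 297 = 5686.7
Denominator: 0.56 * 2 * 96485 = 108063.2
b = 5686.7 / 108063.2 = 0.0526 V/decade

0.0526 V/decade


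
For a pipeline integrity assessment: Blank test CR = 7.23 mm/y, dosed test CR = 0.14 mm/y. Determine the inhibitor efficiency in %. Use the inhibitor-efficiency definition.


Apply the inhibitor-efficiency definition: IE = (CR_blank − CR_inh)/CR_blank × 100
IE = (7.23 − 0.14) / 7.23 × 100
IE = 7.09 / 7.23 × 100 = 98.1 %

98.1 %


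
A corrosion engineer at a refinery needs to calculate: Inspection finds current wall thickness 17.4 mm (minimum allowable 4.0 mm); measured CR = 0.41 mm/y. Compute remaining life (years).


Apply the remaining-life relation: RL = (t_current − t_min) / CR
RL = (17.4 − 4.0) / 0.41 = 13.4 / 0.41 = 32.7 years

32.7 years


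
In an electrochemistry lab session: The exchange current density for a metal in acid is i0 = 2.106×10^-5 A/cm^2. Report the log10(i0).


i0 = 2.106×10^-5 A/cm^2
log10(i0) = -4.677

-4.677


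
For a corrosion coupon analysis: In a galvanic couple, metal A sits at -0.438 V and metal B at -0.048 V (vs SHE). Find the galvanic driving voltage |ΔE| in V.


Driving voltage is the absolute potential difference.
|ΔE| = |-0.438 − (-0.048)| = 0.39 V

0.39 V


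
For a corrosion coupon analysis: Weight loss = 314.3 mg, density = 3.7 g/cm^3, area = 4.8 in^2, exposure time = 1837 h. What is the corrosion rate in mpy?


Apply the mpy weight-loss relation: CR = 534 * W / (D * A * T)
Numerator: 534 * 314.3 = 167836.2
Denominator: 3.7 * 4.8 * 1837 = 32625.12
CR = 167836.2 / 32625.12 = 5.1444 mpy

5.1444 mpy


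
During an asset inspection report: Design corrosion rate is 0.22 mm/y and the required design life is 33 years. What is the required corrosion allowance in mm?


Corrosion allowance = CR × design life
CA = 0.22 * 33 = 7.26 mm

7.26 mm


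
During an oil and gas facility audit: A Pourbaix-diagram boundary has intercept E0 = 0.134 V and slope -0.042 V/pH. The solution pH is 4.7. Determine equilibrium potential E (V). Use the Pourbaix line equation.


Apply the Pourbaix line equation: E = E0 + slope*pH
E = 0.134 + (-0.042)*4.7 = 0.134 + (-0.1974) = -0.0634 V
Rounded to 3 decimal places: E = -0.063 V

-0.063 V


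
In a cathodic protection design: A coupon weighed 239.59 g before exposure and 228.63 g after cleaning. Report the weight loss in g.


Weight loss = initial − final
WL = 239.59 − 228.63 = 10.96 g

10.96 g


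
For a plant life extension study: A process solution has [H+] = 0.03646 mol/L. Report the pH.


pH = −log10[H+]
pH = −log10(0.03646) = 1.44

1.44


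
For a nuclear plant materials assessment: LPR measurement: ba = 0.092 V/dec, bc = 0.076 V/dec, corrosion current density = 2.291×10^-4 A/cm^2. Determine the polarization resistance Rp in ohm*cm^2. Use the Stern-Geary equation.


Apply the Stern-Geary equation: Rp = ba*bc / (2.303*icorr*(ba+bc))
ba*bc = 0.092*0.076 = 0.006992
ba+bc = 0.168; 2.303*icorr*(ba+bc) = 2.303*2.291×10^-4*0.168 = 8.8639706×10^-5
Rp = 0.006992 / 8.8639706×10^-5 = 78.9 ohm*cm^2

78.9 ohm*cm^2


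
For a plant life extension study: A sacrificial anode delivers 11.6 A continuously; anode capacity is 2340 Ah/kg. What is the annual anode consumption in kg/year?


Annual consumption = current * hours per year / capacity
Rate = 11.6 * 8760 / 2340 = 43.4 kg/year

43.4 kg/year


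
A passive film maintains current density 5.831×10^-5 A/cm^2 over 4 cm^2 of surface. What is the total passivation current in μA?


I = i_pass * A, then convert A → μA (×10^6)
I = 5.831×10^-5 * 4 * 10^6 = 233.24 μA

233.24 μA


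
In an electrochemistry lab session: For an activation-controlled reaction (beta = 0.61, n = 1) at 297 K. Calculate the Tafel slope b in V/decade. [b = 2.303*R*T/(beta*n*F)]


Apply the Tafel slope relation: b = 2.303*R*T/(beta*n*F)
Numerator: 2.303 * 8.314 * 297 = 5686.7
Denominator: 0.61 * 1 * 96485 = 58855.85
b = 5686.7 / 58855.85 = 0.0966 V/decade

0.0966 V/decade


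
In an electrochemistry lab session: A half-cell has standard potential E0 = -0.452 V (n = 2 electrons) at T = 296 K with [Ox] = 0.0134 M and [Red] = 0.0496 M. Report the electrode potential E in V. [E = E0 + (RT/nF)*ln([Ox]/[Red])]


Apply the Nernst equation: E = E0 + (RT/nF)*ln([Ox]/[Red])
Step 1: RT/nF = 8.314*296/(2*96485) = 0.01275299 V
Step 2: [Ox]/[Red] = 0.0134/0.0496 = 0.270161
Step 3: ln(0.270161) = -1.308737
Step 4: correction = 0.01275299 * -1.308737 = -0.017 V
E = -0.452 + -0.017 = -0.469 V

-0.469 V


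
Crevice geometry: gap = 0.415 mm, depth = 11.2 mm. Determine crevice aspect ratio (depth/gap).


Aspect ratio = depth / gap
Ratio = 11.2 / 0.415 = 27.0

27.0


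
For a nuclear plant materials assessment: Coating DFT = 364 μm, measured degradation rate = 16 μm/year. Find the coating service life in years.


Service life = thickness / degradation rate
Life = 364 / 16 = 22.8 years

22.8 years


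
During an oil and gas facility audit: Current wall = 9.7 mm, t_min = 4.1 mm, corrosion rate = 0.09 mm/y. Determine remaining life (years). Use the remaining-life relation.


Apply the remaining-life relation: RL = (t_current − t_min) / CR
RL = (9.7 − 4.1) / 0.09 = 5.6 / 0.09 = 62.2 years

62.2 years


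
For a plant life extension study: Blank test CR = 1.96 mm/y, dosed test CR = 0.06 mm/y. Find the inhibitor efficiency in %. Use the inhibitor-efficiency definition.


Apply the inhibitor-efficiency definition: IE = (CR_blank − CR_inh)/CR_blank × 100
IE = (1.96 − 0.06) / 1.96 × 100
IE = 1.9 / 1.96 × 100 = 96.9 %

96.9 %


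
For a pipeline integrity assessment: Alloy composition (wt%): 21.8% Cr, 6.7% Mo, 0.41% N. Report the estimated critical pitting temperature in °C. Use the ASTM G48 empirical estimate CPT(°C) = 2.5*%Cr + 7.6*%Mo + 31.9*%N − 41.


Apply the ASTM G48 empirical CPT estimate: CPT(°C) = 2.5*%Cr + 7.6*%Mo + 31.9*%N − 41
2.5*21.8 = 54.5; 7.6*6.7 = 50.92; 31.9*0.41 = 13.079
CPT = 54.5 + 50.92 + 13.079 − 41 = 77.499 °C
Rounded to 0.1 °C: CPT ≈ 77.5 °C

77.5 °C


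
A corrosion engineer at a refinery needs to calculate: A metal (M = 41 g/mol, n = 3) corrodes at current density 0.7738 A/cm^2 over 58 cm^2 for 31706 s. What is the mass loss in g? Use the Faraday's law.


Apply Faraday's law: m = i*A*t*M / (n*F)
Total charge passed Q = i*A*t = 0.7738*58*31706 = 1422977.9624 C
m = Q*M/(n*F) = 1422977.9624*41/(3*96485) = 201.55843 g

201.55843 g


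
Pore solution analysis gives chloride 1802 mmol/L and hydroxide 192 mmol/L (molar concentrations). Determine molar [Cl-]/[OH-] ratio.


Threshold parameter = [Cl-] / [OH-] (molar basis; both in mmol/L, so units cancel)
Ratio = 1802 / 192 = 9.39

9.39


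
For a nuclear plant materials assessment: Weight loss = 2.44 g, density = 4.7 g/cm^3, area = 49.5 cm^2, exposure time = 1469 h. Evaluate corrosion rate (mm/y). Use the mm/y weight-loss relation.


Apply the mm/y weight-loss relation: CR = 87600 * W / (D * A * T)
Numerator: 87600 * 2.44 = 213744.0
Denominator: 4.7 * 49.5 * 1469 = 341762.85
CR = 213744.0 / 341762.85 = 0.62542 mm/y

0.62542 mm/y


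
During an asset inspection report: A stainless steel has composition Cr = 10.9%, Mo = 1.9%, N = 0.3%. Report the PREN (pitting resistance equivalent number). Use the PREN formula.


Apply the PREN formula: PREN = Cr + 3.3*Mo + 16*N
PREN = 10.9 + 3.3*1.9 + 16*0.3
PREN = 10.9 + 6.27 + 4.8 = 21.97

21.97


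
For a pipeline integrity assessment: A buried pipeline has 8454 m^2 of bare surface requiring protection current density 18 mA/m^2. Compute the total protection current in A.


I = area * current density, then convert mA → A (÷1000)
I = 8454 * 18 / 1000 = 152.17 A

152.17 A


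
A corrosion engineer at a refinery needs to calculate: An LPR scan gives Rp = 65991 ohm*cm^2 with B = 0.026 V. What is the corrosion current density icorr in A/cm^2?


Apply the Stern-Geary relation: icorr = B / Rp
icorr = 0.026 / 65991 = 3.94×10^-7 A/cm^2

3.94×10^-7 A/cm^2


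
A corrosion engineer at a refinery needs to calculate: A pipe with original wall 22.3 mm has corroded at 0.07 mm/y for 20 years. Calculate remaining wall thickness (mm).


Remaining wall = original − CR × time
t = 22.3 − 0.07*20 = 22.3 − 1.4 = 20.9 mm

20.9 mm


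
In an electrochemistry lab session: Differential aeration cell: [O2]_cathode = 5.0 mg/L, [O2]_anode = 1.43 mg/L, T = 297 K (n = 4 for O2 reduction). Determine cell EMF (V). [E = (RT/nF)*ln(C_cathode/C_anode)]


Apply the Nernst concentration-cell relation: E = (RT/nF)*ln(C_cathode/C_anode)
RT/nF = 8.314*297/(4*96485) = 0.00639804 V
ln(5.0/1.43) = 1.25176
E = 0.00639804 * 1.25176 = 0.00801 V

0.00801 V


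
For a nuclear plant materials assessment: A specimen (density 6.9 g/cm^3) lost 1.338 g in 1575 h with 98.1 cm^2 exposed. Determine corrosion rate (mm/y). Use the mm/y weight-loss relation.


Apply the mm/y weight-loss relation: CR = 87600 * W / (D * A * T)
Numerator: 87600 * 1.338 = 117208.8
Denominator: 6.9 * 98.1 * 1575 = 1066101.75
CR = 117208.8 / 1066101.75 = 0.1099 mm/y

0.1099 mm/y


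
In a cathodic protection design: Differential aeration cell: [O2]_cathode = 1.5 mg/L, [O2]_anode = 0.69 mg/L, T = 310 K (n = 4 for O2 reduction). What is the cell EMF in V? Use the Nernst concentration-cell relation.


Apply the Nernst concentration-cell relation: E = (RT/nF)*ln(C_cathode/C_anode)
RT/nF = 8.314*310/(4*96485) = 0.00667808 V
ln(1.5/0.69) = 0.77653
E = 0.00667808 * 0.77653 = 0.00519 V

0.00519 V


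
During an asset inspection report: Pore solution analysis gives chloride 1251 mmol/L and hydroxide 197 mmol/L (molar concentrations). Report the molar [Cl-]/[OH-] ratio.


Threshold parameter = [Cl-] / [OH-] (molar basis; both in mmol/L, so units cancel)
Ratio = 1251 / 197 = 6.35

6.35


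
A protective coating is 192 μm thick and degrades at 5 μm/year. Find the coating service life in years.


Service life = thickness / degradation rate
Life = 192 / 5 = 38.4 years

38.4 years


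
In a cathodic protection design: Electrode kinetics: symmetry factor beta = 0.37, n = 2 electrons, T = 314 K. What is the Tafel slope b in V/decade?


Apply the Tafel slope relation: b = 2.303*R*T/(beta*n*F)
Numerator: 2.303 * 8.314 * 314 = 6012.2
Denominator: 0.37 * 2 * 96485 = 71398.9
b = 6012.2 / 71398.9 = 0.0842 V/decade

0.0842 V/decade


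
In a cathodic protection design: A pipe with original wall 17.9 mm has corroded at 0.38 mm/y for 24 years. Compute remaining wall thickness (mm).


Remaining wall = original − CR × time
t = 17.9 − 0.38*24 = 17.9 − 9.12 = 8.78 mm

8.78 mm


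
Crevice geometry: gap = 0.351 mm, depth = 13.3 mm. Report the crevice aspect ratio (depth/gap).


Aspect ratio = depth / gap
Ratio = 13.3 / 0.351 = 37.9

37.9


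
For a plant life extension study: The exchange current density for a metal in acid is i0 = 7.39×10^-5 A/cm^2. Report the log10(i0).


i0 = 7.39×10^-5 A/cm^2
log10(i0) = -4.131

-4.131


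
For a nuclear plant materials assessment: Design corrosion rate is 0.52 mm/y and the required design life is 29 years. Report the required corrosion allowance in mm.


Corrosion allowance = CR × design life
CA = 0.52 * 29 = 15.08 mm

15.08 mm


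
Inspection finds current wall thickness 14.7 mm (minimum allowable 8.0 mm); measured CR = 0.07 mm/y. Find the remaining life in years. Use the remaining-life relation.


Apply the remaining-life relation: RL = (t_current − t_min) / CR
RL = (14.7 − 8.0) / 0.07 = 6.7 / 0.07 = 95.7 years

95.7 years


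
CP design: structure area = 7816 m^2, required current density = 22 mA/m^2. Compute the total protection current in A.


I = area * current density, then convert mA → A (÷1000)
I = 7816 * 22 / 1000 = 171.95 A

171.95 A


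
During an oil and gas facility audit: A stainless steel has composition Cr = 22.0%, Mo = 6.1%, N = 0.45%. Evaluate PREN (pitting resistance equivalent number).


Apply the PREN formula: PREN = Cr + 3.3*Mo + 16*N
PREN = 22.0 + 3.3*6.1 + 16*0.45
PREN = 22.0 + 20.13 + 7.2 = 49.33

49.33


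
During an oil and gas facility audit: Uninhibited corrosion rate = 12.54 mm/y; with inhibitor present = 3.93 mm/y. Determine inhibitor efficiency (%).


Apply the inhibitor-efficiency definition: IE = (CR_blank − CR_inh)/CR_blank × 100
IE = (12.54 − 3.93) / 12.54 × 100
IE = 8.61 / 12.54 × 100 = 68.7 %

68.7 %


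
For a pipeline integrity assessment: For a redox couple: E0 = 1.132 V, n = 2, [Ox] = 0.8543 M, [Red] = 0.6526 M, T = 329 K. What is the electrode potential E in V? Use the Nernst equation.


Apply the Nernst equation: E = E0 + (RT/nF)*ln([Ox]/[Red])
Step 1: RT/nF = 8.314*329/(2*96485) = 0.01417477 V
Step 2: [Ox]/[Red] = 0.8543/0.6526 = 1.309071
Step 3: ln(1.309071) = 0.269318
Step 4: correction = 0.01417477 * 0.269318 = 0.004 V
E = 1.132 + 0.004 = 1.136 V

1.136 V


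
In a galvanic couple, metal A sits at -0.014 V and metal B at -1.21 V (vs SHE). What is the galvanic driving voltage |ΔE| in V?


Driving voltage is the absolute potential difference.
|ΔE| = |-0.014 − (-1.21)| = 1.196 V

1.196 V


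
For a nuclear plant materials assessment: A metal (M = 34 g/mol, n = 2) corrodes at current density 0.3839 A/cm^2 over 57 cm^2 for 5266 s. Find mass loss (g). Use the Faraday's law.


Apply Faraday's law: m = i*A*t*M / (n*F)
Total charge passed Q = i*A*t = 0.3839*57*5266 = 115232.1918 C
m = Q*M/(n*F) = 115232.1918*34/(2*96485) = 20.303 g

20.303 g


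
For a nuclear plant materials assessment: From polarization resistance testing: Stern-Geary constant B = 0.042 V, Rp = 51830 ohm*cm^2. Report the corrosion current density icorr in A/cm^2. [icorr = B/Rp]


Apply the Stern-Geary relation: icorr = B / Rp
icorr = 0.042 / 51830 = 8.103×10^-7 A/cm^2

8.103×10^-7 A/cm^2


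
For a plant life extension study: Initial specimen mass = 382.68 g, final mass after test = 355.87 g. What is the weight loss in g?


Weight loss = initial − final
WL = 382.68 − 355.87 = 26.81 g

26.81 g


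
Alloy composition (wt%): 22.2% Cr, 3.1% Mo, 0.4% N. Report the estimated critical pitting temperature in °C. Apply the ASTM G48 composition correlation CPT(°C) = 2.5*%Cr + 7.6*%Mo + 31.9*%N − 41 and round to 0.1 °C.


Apply the ASTM G48 empirical CPT estimate: CPT(°C) = 2.5*%Cr + 7.6*%Mo + 31.9*%N − 41
2.5*22.2 = 55.5; 7.6*3.1 = 23.56; 31.9*0.4 = 12.76
CPT = 55.5 + 23.56 + 12.76 − 41 = 50.82 °C
Rounded to 0.1 °C: CPT ≈ 50.8 °C

50.8 °C


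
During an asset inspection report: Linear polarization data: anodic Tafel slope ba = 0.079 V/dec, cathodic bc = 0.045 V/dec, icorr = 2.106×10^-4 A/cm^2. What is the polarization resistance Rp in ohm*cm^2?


Apply the Stern-Geary equation: Rp = ba*bc / (2.303*icorr*(ba+bc))
ba*bc = 0.079*0.045 = 0.003555
ba+bc = 0.124; 2.303*icorr*(ba+bc) = 2.303*2.106×10^-4*0.124 = 6.0141463×10^-5
Rp = 0.003555 / 6.0141463×10^-5 = 59.11 ohm*cm^2

59.11 ohm*cm^2


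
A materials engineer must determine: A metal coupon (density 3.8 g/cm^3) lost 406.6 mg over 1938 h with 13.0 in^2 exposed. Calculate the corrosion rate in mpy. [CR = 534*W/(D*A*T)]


Apply the mpy weight-loss relation: CR = 534 * W / (D * A * T)
Numerator: 534 * 406.6 = 217124.4
Denominator: 3.8 * 13.0 * 1938 = 95737.2
CR = 217124.4 / 95737.2 = 2.26792 mpy

2.26792 mpy


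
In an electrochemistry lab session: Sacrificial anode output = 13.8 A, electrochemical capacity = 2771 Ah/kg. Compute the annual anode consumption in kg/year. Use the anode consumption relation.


Annual consumption = current * hours per year / capacity
Rate = 13.8 * 8760 / 2771 = 43.6 kg/year

43.6 kg/year


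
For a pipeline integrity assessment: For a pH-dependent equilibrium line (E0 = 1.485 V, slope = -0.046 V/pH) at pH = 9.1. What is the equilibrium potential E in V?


Apply the Pourbaix line equation: E = E0 + slope*pH
E = 1.485 + (-0.046)*9.1 = 1.485 + (-0.4186) = 1.0664 V
Rounded to 4 decimal places: E = 1.0664 V

1.0664 V


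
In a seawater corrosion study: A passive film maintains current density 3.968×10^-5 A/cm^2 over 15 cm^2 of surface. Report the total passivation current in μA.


I = i_pass * A, then convert A → μA (×10^6)
I = 3.968×10^-5 * 15 * 10^6 = 595.2 μA

595.2 μA


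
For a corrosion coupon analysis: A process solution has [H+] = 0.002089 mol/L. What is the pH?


pH = −log10[H+]
pH = −log10(0.002089) = 2.68

2.68
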